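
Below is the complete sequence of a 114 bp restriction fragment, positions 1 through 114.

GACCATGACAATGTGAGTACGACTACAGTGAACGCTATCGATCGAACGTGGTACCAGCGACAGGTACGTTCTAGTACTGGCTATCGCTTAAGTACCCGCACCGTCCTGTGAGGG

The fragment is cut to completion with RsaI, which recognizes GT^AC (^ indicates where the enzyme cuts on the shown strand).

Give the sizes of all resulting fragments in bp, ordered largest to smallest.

34, 21, 18, 18, 13, 10 bp

RsaI sites (GTAC) start at positions 17, 51, 64, 74, 92.
RsaI cuts after base 2 of each site, so after positions 18, 52, 65, 75, 93.
Linear molecule, 5 cuts → 6 fragments:
  1–18 → 18 bp
  19–52 → 34 bp
  53–65 → 13 bp
  66–75 → 10 bp
  76–93 → 18 bp
  94–114 → 21 bp
Sorted largest to smallest: 34, 21, 18, 18, 13, 10 bp.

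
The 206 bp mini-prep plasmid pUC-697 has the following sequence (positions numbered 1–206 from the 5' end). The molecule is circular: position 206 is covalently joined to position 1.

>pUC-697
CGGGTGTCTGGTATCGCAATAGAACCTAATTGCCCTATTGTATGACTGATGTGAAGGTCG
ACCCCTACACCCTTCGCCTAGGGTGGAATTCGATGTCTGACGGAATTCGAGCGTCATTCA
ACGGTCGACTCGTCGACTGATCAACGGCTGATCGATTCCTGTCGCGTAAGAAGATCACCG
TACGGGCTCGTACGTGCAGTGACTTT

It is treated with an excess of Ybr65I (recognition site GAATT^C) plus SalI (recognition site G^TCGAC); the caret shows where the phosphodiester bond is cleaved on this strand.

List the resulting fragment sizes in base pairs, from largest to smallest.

131, 33, 17, 17, 8 bp

Ybr65I sites (GAATTC) start at positions 86, 103.
Ybr65I cuts after base 5 of each site (before the last base), so after positions 90, 107.
SalI sites (GTCGAC) start at positions 57, 124, 132.
SalI cuts after the first base of each site, so after positions 57, 124, 132.
Combined cut positions: 57, 90, 107, 124, 132.
Circular molecule, 5 cuts → 5 fragments:
  58–90 → 33 bp
  91–107 → 17 bp
  108–124 → 17 bp
  125–132 → 8 bp
  133–206 then 1–57 → 74 + 57 = 131 bp
Sorted largest to smallest: 131, 33, 17, 17, 8 bp.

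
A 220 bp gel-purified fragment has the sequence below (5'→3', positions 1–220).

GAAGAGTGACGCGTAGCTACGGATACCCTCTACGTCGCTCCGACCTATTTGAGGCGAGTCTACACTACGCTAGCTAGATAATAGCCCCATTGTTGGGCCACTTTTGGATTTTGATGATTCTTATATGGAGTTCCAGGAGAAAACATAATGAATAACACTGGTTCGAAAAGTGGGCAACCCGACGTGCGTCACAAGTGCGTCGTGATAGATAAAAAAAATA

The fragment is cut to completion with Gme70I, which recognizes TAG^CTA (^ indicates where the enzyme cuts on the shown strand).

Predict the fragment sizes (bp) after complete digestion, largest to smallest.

Gme70I sites (TAGCTA) start at positions 14, 71.
Gme70I cuts after base 3 of each site, so after positions 16, 73.
Linear molecule, 2 cuts → 3 fragments:
  1–16 → 16 bp
  17–73 → 57 bp
  74–220 → 147 bp
Sorted largest to smallest: 147, 57, 16 bp.

147, 57, 16 bp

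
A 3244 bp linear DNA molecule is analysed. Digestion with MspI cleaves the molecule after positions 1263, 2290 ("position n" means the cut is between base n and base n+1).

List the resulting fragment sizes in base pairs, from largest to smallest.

Linear molecule, 2 cuts → 3 fragments:
  1263 − 0 = 1263 bp
  2290 − 1263 = 1027 bp
  3244 − 2290 = 954 bp
Sorted largest to smallest: 1263, 1027, 954 bp.

1263, 1027, 954 bp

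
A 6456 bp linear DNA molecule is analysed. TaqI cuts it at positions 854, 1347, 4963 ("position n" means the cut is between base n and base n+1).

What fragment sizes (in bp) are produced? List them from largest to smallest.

3616, 1493, 854, 493 bp

Linear molecule, 3 cuts → 4 fragments:
  854 − 0 = 854 bp
  1347 − 854 = 493 bp
  4963 − 1347 = 3616 bp
  6456 − 4963 = 1493 bp
Sorted largest to smallest: 3616, 1493, 854, 493 bp.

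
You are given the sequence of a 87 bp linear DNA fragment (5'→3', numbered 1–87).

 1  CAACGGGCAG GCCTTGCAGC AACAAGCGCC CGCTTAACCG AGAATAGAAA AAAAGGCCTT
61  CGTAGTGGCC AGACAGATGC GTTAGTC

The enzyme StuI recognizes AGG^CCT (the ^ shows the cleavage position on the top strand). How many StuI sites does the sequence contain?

2

AGGCCT occurs starting at positions 9, 54.
StuI cuts at 2 sites.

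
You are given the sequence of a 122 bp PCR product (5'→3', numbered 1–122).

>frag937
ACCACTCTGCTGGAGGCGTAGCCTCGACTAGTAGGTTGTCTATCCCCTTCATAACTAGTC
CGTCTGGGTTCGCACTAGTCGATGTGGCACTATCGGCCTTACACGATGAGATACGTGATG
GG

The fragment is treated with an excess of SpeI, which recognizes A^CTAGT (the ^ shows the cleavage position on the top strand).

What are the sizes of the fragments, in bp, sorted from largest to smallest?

SpeI sites (ACTAGT) start at positions 27, 54, 74.
SpeI cuts after the first base of each site, so after positions 27, 54, 74.
Linear molecule, 3 cuts → 4 fragments:
  1–27 → 27 bp
  28–54 → 27 bp
  55–74 → 20 bp
  75–122 → 48 bp
Sorted largest to smallest: 48, 27, 27, 20 bp.

48, 27, 27, 20 bp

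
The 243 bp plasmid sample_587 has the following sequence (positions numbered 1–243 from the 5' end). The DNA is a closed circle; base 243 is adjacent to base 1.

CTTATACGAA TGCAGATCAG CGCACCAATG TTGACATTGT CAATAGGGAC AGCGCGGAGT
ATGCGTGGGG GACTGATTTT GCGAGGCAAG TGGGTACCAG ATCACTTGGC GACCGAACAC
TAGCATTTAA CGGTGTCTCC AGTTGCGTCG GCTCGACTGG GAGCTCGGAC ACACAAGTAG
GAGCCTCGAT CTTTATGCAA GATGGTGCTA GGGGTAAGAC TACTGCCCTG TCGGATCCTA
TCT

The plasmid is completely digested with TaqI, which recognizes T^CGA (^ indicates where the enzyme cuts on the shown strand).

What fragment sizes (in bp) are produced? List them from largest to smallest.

210, 33 bp

TaqI sites (TCGA) start at positions 153, 186.
TaqI cuts after the first base of each site, so after positions 153, 186.
Circular molecule, 2 cuts → 2 fragments:
  154–186 → 33 bp
  187–243 then 1–153 → 57 + 153 = 210 bp
Sorted largest to smallest: 210, 33 bp.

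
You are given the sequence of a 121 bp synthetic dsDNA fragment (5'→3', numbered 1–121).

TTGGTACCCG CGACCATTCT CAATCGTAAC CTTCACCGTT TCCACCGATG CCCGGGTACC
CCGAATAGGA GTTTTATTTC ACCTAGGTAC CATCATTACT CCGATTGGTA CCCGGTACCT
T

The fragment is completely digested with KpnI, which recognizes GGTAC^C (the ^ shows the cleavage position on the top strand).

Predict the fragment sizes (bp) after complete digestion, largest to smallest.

52, 31, 21, 7, 7, 3 bp

KpnI sites (GGTACC) start at positions 3, 55, 86, 107, 114.
KpnI cuts after base 5 of each site (before the last base), so after positions 7, 59, 90, 111, 118.
Linear molecule, 5 cuts → 6 fragments:
  1–7 → 7 bp
  8–59 → 52 bp
  60–90 → 31 bp
  91–111 → 21 bp
  112–118 → 7 bp
  119–121 → 3 bp
Sorted largest to smallest: 52, 31, 21, 7, 7, 3 bp.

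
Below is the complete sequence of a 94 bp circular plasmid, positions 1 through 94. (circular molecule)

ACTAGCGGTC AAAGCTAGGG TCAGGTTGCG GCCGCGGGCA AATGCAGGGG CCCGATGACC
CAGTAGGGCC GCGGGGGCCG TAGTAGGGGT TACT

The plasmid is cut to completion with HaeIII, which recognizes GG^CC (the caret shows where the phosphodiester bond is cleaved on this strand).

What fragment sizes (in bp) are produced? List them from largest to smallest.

HaeIII sites (GGCC) start at positions 30, 49, 67, 76.
HaeIII cuts after base 2 of each site, so after positions 31, 50, 68, 77.
Circular molecule, 4 cuts → 4 fragments:
  32–50 → 19 bp
  51–68 → 18 bp
  69–77 → 9 bp
  78–94 then 1–31 → 17 + 31 = 48 bp
Sorted largest to smallest: 48, 19, 18, 9 bp.

48, 19, 18, 9 bp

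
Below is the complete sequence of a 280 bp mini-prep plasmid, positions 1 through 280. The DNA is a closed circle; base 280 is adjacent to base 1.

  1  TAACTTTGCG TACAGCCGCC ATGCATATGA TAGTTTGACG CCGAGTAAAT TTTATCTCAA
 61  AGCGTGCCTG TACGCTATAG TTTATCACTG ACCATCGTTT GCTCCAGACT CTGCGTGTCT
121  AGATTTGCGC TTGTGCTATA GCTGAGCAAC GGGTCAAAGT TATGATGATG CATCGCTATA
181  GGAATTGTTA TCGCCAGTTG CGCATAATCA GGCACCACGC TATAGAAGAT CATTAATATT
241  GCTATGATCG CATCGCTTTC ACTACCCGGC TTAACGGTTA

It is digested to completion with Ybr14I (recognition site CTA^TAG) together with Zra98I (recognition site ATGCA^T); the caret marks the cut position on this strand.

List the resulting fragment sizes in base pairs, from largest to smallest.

83, 61, 52, 44, 34, 6 bp

Ybr14I sites (CTATAG) start at positions 75, 136, 176, 220.
Ybr14I cuts after base 3 of each site, so after positions 77, 138, 178, 222.
Zra98I sites (ATGCAT) start at positions 21, 168.
Zra98I cuts after base 5 of each site (before the last base), so after positions 25, 172.
Combined cut positions: 25, 77, 138, 172, 178, 222.
Circular molecule, 6 cuts → 6 fragments:
  26–77 → 52 bp
  78–138 → 61 bp
  139–172 → 34 bp
  173–178 → 6 bp
  179–222 → 44 bp
  223–280 then 1–25 → 58 + 25 = 83 bp
Sorted largest to smallest: 83, 61, 52, 44, 34, 6 bp.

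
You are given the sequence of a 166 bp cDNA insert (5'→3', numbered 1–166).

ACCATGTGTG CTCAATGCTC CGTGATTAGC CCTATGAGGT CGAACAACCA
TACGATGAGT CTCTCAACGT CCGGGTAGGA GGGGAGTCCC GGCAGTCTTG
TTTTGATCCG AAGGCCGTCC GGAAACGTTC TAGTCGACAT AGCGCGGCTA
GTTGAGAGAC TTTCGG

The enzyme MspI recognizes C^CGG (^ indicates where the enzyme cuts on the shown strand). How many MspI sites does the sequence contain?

3

CCGG occurs starting at positions 71, 89, 119.
MspI cuts at 3 sites.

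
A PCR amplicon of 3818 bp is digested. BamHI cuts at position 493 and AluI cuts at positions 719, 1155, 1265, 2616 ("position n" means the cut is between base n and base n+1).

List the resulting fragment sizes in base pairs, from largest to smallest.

1351, 1202, 493, 436, 226, 110 bp

Combined cut positions (sorted): 493, 719, 1155, 1265, 2616.
Linear molecule, 5 cuts → 6 fragments:
  493 − 0 = 493 bp
  719 − 493 = 226 bp
  1155 − 719 = 436 bp
  1265 − 1155 = 110 bp
  2616 − 1265 = 1351 bp
  3818 − 2616 = 1202 bp
Sorted largest to smallest: 1351, 1202, 493, 436, 226, 110 bp.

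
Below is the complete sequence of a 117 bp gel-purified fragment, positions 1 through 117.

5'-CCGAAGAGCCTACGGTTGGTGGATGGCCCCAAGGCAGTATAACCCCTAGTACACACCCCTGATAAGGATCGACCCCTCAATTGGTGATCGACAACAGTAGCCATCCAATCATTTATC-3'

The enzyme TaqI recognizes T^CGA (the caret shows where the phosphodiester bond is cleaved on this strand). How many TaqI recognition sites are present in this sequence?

2

TCGA occurs starting at positions 69, 88.
TaqI cuts at 2 sites.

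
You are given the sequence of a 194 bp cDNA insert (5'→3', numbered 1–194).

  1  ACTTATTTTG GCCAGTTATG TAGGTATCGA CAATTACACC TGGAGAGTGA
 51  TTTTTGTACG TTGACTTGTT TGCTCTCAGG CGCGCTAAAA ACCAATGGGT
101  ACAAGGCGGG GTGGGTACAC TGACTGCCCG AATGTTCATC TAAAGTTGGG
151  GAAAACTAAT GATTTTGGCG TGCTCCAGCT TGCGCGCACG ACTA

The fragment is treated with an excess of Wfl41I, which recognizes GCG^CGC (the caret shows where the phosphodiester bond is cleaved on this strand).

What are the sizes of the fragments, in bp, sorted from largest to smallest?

Wfl41I sites (GCGCGC) start at positions 80, 182.
Wfl41I cuts after base 3 of each site, so after positions 82, 184.
Linear molecule, 2 cuts → 3 fragments:
  1–82 → 82 bp
  83–184 → 102 bp
  185–194 → 10 bp
Sorted largest to smallest: 102, 82, 10 bp.

102, 82, 10 bp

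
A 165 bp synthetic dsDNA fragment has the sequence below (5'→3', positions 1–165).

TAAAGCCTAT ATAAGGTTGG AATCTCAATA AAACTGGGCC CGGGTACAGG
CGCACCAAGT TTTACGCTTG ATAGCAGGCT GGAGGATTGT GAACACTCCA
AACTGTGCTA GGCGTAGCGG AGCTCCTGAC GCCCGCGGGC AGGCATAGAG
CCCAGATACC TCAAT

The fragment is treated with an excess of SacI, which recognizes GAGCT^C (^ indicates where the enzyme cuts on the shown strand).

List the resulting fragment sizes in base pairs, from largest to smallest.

124, 41 bp

The SacI site (GAGCTC) starts at position 120.
SacI cuts after base 5 of each site (before the last base), so after position 124.
Linear molecule, 1 cut → 2 fragments:
  1–124 → 124 bp
  125–165 → 41 bp
Sorted largest to smallest: 124, 41 bp.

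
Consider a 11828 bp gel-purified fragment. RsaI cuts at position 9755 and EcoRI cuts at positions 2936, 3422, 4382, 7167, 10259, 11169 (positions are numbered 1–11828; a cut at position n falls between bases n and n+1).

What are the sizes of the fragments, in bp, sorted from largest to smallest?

2936, 2785, 2588, 960, 910, 659, 504, 486 bp

Combined cut positions (sorted): 2936, 3422, 4382, 7167, 9755, 10259, 11169.
Linear molecule, 7 cuts → 8 fragments:
  2936 − 0 = 2936 bp
  3422 − 2936 = 486 bp
  4382 − 3422 = 960 bp
  7167 − 4382 = 2785 bp
  9755 − 7167 = 2588 bp
  10259 − 9755 = 504 bp
  11169 − 10259 = 910 bp
  11828 − 11169 = 659 bp
Sorted largest to smallest: 2936, 2785, 2588, 960, 910, 659, 504, 486 bp.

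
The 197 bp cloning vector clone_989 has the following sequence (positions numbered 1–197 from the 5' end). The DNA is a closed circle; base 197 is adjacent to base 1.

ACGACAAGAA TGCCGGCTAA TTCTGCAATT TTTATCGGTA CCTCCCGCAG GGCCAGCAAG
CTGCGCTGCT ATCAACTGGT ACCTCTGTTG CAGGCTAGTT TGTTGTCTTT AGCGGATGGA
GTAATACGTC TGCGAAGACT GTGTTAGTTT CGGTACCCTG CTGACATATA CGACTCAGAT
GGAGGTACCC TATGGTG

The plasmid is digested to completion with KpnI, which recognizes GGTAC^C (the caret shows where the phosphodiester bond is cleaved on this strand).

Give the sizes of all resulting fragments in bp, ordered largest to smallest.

74, 50, 41, 32 bp

KpnI sites (GGTACC) start at positions 37, 78, 152, 184.
KpnI cuts after base 5 of each site (before the last base), so after positions 41, 82, 156, 188.
Circular molecule, 4 cuts → 4 fragments:
  42–82 → 41 bp
  83–156 → 74 bp
  157–188 → 32 bp
  189–197 then 1–41 → 9 + 41 = 50 bp
Sorted largest to smallest: 74, 50, 41, 32 bp.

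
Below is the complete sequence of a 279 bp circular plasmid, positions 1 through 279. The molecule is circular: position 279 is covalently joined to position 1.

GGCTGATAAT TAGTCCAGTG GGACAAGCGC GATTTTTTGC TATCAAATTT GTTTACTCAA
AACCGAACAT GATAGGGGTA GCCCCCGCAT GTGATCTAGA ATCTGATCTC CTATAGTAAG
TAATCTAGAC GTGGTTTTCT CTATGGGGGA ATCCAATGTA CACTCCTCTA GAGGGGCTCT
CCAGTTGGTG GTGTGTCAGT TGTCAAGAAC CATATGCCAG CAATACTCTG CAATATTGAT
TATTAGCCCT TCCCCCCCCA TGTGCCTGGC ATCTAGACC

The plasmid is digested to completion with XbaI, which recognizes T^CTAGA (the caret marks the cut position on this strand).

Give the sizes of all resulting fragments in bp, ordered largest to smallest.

XbaI sites (TCTAGA) start at positions 95, 124, 167, 272.
XbaI cuts after the first base of each site, so after positions 95, 124, 167, 272.
Circular molecule, 4 cuts → 4 fragments:
  96–124 → 29 bp
  125–167 → 43 bp
  168–272 → 105 bp
  273–279 then 1–95 → 7 + 95 = 102 bp
Sorted largest to smallest: 105, 102, 43, 29 bp.

105, 102, 43, 29 bp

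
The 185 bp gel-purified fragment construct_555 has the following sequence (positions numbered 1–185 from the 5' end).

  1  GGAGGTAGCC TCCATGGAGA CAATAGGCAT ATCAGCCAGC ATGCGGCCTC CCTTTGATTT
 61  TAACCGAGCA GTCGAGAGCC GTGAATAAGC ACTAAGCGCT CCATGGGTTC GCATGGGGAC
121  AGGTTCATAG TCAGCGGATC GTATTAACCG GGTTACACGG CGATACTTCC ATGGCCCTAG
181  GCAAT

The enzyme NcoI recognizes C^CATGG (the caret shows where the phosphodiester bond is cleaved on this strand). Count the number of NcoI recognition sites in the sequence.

CCATGG occurs starting at positions 12, 101, 169.
NcoI cuts at 3 sites.

3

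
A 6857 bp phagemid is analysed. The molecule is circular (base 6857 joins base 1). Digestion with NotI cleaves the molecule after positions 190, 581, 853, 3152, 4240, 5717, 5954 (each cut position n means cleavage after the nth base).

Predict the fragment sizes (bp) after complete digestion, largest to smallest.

Circular molecule, 7 cuts → 7 fragments:
  581 − 190 = 391 bp
  853 − 581 = 272 bp
  3152 − 853 = 2299 bp
  4240 − 3152 = 1088 bp
  5717 − 4240 = 1477 bp
  5954 − 5717 = 237 bp
  wrap: 6857 − 5954 + 190 = 1093 bp
Sorted largest to smallest: 2299, 1477, 1093, 1088, 391, 272, 237 bp.

2299, 1477, 1093, 1088, 391, 272, 237 bp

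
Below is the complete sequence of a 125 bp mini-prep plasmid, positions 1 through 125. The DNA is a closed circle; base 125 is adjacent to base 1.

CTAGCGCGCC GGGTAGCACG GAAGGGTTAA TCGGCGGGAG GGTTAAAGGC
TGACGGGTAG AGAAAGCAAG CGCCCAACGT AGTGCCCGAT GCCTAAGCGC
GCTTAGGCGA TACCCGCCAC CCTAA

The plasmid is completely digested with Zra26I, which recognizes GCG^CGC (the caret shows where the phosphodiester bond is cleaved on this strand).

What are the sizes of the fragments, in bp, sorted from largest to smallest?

93, 32 bp

Zra26I sites (GCGCGC) start at positions 4, 97.
Zra26I cuts after base 3 of each site, so after positions 6, 99.
Circular molecule, 2 cuts → 2 fragments:
  7–99 → 93 bp
  100–125 then 1–6 → 26 + 6 = 32 bp
Sorted largest to smallest: 93, 32 bp.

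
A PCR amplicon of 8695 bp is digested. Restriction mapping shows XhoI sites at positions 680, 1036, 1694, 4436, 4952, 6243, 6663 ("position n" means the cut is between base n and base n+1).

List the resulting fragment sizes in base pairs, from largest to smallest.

2742, 2032, 1291, 680, 658, 516, 420, 356 bp

Linear molecule, 7 cuts → 8 fragments:
  680 − 0 = 680 bp
  1036 − 680 = 356 bp
  1694 − 1036 = 658 bp
  4436 − 1694 = 2742 bp
  4952 − 4436 = 516 bp
  6243 − 4952 = 1291 bp
  6663 − 6243 = 420 bp
  8695 − 6663 = 2032 bp
Sorted largest to smallest: 2742, 2032, 1291, 680, 658, 516, 420, 356 bp.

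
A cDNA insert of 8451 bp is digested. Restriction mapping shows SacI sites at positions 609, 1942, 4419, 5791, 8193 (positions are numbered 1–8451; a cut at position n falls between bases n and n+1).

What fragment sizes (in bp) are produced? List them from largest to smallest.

Linear molecule, 5 cuts → 6 fragments:
  609 − 0 = 609 bp
  1942 − 609 = 1333 bp
  4419 − 1942 = 2477 bp
  5791 − 4419 = 1372 bp
  8193 − 5791 = 2402 bp
  8451 − 8193 = 258 bp
Sorted largest to smallest: 2477, 2402, 1372, 1333, 609, 258 bp.

2477, 2402, 1372, 1333, 609, 258 bp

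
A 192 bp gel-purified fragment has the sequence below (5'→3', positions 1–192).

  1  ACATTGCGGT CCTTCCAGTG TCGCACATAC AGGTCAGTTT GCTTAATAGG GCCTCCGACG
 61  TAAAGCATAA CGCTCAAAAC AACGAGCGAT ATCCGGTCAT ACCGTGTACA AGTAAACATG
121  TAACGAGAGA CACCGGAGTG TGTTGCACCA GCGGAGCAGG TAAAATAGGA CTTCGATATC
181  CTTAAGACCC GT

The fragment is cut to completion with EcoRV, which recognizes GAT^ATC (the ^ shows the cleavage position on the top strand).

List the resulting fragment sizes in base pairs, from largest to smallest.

90, 87, 15 bp

EcoRV sites (GATATC) start at positions 88, 175.
EcoRV cuts after base 3 of each site, so after positions 90, 177.
Linear molecule, 2 cuts → 3 fragments:
  1–90 → 90 bp
  91–177 → 87 bp
  178–192 → 15 bp
Sorted largest to smallest: 90, 87, 15 bp.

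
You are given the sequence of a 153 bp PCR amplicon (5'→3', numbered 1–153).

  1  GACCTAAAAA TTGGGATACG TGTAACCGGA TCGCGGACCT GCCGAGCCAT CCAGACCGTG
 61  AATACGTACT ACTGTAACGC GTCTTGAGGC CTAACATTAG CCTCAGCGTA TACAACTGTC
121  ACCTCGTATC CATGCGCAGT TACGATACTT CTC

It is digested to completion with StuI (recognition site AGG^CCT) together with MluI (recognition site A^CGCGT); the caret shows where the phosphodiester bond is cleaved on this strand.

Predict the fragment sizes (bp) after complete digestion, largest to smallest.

The StuI site (AGGCCT) starts at position 87.
StuI cuts after base 3 of each site, so after position 89.
The MluI site (ACGCGT) starts at position 77.
MluI cuts after the first base of each site, so after position 77.
Combined cut positions: 77, 89.
Linear molecule, 2 cuts → 3 fragments:
  1–77 → 77 bp
  78–89 → 12 bp
  90–153 → 64 bp
Sorted largest to smallest: 77, 64, 12 bp.

77, 64, 12 bp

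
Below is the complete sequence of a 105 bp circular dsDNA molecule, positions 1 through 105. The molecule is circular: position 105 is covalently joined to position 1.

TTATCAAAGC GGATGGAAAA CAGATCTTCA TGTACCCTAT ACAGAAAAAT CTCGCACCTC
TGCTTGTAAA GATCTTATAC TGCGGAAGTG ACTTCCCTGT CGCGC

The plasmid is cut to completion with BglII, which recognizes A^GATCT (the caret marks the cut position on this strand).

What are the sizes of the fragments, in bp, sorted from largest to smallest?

BglII sites (AGATCT) start at positions 22, 70.
BglII cuts after the first base of each site, so after positions 22, 70.
Circular molecule, 2 cuts → 2 fragments:
  23–70 → 48 bp
  71–105 then 1–22 → 35 + 22 = 57 bp
Sorted largest to smallest: 57, 48 bp.

57, 48 bp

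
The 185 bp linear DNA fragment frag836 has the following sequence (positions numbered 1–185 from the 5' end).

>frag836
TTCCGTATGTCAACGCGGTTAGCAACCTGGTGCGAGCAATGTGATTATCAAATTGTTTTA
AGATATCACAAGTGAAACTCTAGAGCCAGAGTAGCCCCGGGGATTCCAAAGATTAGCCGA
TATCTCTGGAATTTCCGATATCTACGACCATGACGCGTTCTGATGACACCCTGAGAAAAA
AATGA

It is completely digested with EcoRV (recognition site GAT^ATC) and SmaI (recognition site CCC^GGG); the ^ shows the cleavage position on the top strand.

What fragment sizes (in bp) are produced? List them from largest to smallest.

EcoRV sites (GATATC) start at positions 62, 119, 137.
EcoRV cuts after base 3 of each site, so after positions 64, 121, 139.
The SmaI site (CCCGGG) starts at position 96.
SmaI cuts after base 3 of each site, so after position 98.
Combined cut positions: 64, 98, 121, 139.
Linear molecule, 4 cuts → 5 fragments:
  1–64 → 64 bp
  65–98 → 34 bp
  99–121 → 23 bp
  122–139 → 18 bp
  140–185 → 46 bp
Sorted largest to smallest: 64, 46, 34, 23, 18 bp.

64, 46, 34, 23, 18 bp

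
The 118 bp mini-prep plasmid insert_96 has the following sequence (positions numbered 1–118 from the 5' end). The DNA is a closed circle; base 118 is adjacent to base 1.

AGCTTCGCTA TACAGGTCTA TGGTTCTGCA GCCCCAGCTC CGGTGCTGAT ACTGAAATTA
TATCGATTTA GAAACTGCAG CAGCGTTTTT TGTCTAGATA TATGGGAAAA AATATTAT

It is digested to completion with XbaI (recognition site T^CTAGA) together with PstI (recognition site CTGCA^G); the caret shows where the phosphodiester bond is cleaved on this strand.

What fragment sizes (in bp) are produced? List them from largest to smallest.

The XbaI site (TCTAGA) starts at position 93.
XbaI cuts after the first base of each site, so after position 93.
PstI sites (CTGCAG) start at positions 26, 75.
PstI cuts after base 5 of each site (before the last base), so after positions 30, 79.
Combined cut positions: 30, 79, 93.
Circular molecule, 3 cuts → 3 fragments:
  31–79 → 49 bp
  80–93 → 14 bp
  94–118 then 1–30 → 25 + 30 = 55 bp
Sorted largest to smallest: 55, 49, 14 bp.

55, 49, 14 bp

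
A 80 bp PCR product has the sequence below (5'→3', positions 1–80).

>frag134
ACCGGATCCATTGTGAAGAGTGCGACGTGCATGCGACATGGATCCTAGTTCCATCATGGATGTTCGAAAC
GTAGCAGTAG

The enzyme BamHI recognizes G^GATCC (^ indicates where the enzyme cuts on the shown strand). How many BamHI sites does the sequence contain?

2

GGATCC occurs starting at positions 4, 40.
BamHI cuts at 2 sites.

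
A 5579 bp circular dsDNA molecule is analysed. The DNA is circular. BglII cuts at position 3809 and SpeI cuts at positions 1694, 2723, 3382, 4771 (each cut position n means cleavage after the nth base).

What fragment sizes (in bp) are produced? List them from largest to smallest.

Combined cut positions (sorted): 1694, 2723, 3382, 3809, 4771.
Circular molecule, 5 cuts → 5 fragments:
  2723 − 1694 = 1029 bp
  3382 − 2723 = 659 bp
  3809 − 3382 = 427 bp
  4771 − 3809 = 962 bp
  wrap: 5579 − 4771 + 1694 = 2502 bp
Sorted largest to smallest: 2502, 1029, 962, 659, 427 bp.

2502, 1029, 962, 659, 427 bp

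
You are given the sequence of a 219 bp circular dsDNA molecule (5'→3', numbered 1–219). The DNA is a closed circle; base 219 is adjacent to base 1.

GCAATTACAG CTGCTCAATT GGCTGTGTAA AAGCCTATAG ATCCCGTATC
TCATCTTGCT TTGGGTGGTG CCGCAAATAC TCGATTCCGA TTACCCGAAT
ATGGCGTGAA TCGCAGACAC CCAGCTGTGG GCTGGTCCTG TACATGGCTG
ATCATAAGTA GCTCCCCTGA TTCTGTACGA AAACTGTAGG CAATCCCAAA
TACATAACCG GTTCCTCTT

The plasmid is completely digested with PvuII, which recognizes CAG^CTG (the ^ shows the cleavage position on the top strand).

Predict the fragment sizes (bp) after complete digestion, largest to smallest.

114, 105 bp

PvuII sites (CAGCTG) start at positions 8, 122.
PvuII cuts after base 3 of each site, so after positions 10, 124.
Circular molecule, 2 cuts → 2 fragments:
  11–124 → 114 bp
  125–219 then 1–10 → 95 + 10 = 105 bp
Sorted largest to smallest: 114, 105 bp.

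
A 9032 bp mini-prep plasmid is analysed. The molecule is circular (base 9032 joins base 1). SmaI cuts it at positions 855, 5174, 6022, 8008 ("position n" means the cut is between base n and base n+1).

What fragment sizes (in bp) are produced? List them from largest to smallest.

Circular molecule, 4 cuts → 4 fragments:
  5174 − 855 = 4319 bp
  6022 − 5174 = 848 bp
  8008 − 6022 = 1986 bp
  wrap: 9032 − 8008 + 855 = 1879 bp
Sorted largest to smallest: 4319, 1986, 1879, 848 bp.

4319, 1986, 1879, 848 bp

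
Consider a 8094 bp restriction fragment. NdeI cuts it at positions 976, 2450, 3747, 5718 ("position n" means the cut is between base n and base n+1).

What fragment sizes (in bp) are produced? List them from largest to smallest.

2376, 1971, 1474, 1297, 976 bp

Linear molecule, 4 cuts → 5 fragments:
  976 − 0 = 976 bp
  2450 − 976 = 1474 bp
  3747 − 2450 = 1297 bp
  5718 − 3747 = 1971 bp
  8094 − 5718 = 2376 bp
Sorted largest to smallest: 2376, 1971, 1474, 1297, 976 bp.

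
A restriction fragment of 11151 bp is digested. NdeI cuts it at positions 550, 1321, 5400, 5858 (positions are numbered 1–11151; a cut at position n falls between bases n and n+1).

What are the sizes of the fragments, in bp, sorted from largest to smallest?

5293, 4079, 771, 550, 458 bp

Linear molecule, 4 cuts → 5 fragments:
  550 − 0 = 550 bp
  1321 − 550 = 771 bp
  5400 − 1321 = 4079 bp
  5858 − 5400 = 458 bp
  11151 − 5858 = 5293 bp
Sorted largest to smallest: 5293, 4079, 771, 550, 458 bp.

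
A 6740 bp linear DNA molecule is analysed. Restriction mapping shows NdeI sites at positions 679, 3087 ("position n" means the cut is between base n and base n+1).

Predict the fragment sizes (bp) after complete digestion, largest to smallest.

Linear molecule, 2 cuts → 3 fragments:
  679 − 0 = 679 bp
  3087 − 679 = 2408 bp
  6740 − 3087 = 3653 bp
Sorted largest to smallest: 3653, 2408, 679 bp.

3653, 2408, 679 bp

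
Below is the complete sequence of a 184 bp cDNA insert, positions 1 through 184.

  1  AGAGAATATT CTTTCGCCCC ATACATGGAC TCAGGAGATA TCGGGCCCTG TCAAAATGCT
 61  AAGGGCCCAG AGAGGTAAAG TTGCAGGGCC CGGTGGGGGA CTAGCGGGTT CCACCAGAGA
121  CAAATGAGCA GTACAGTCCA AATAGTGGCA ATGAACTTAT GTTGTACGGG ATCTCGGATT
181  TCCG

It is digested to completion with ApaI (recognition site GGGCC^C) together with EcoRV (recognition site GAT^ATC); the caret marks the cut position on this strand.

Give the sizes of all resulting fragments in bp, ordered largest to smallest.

94, 39, 23, 20, 8 bp

ApaI sites (GGGCCC) start at positions 43, 63, 86.
ApaI cuts after base 5 of each site (before the last base), so after positions 47, 67, 90.
The EcoRV site (GATATC) starts at position 37.
EcoRV cuts after base 3 of each site, so after position 39.
Combined cut positions: 39, 47, 67, 90.
Linear molecule, 4 cuts → 5 fragments:
  1–39 → 39 bp
  40–47 → 8 bp
  48–67 → 20 bp
  68–90 → 23 bp
  91–184 → 94 bp
Sorted largest to smallest: 94, 39, 23, 20, 8 bp.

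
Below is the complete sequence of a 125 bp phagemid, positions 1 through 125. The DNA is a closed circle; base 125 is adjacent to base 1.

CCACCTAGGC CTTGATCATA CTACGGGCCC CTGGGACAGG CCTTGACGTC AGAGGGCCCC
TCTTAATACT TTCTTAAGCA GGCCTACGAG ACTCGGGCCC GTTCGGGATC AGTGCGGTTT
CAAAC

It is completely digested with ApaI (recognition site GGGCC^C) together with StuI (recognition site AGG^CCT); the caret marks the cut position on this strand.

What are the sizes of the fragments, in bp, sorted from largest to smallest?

35, 24, 20, 18, 17, 11 bp

ApaI sites (GGGCCC) start at positions 25, 54, 95.
ApaI cuts after base 5 of each site (before the last base), so after positions 29, 58, 99.
StuI sites (AGGCCT) start at positions 7, 38, 80.
StuI cuts after base 3 of each site, so after positions 9, 40, 82.
Combined cut positions: 9, 29, 40, 58, 82, 99.
Circular molecule, 6 cuts → 6 fragments:
  10–29 → 20 bp
  30–40 → 11 bp
  41–58 → 18 bp
  59–82 → 24 bp
  83–99 → 17 bp
  100–125 then 1–9 → 26 + 9 = 35 bp
Sorted largest to smallest: 35, 24, 20, 18, 17, 11 bp.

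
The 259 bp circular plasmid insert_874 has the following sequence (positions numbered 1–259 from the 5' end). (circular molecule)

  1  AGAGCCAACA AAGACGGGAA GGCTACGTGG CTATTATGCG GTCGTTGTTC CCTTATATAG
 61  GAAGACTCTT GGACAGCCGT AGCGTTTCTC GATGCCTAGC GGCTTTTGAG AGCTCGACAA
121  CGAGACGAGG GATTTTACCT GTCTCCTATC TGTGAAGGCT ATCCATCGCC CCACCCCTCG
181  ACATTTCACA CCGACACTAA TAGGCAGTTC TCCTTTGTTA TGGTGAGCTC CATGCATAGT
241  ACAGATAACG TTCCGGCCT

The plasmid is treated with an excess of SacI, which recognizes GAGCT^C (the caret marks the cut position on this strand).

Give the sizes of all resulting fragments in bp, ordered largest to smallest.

SacI sites (GAGCTC) start at positions 110, 225.
SacI cuts after base 5 of each site (before the last base), so after positions 114, 229.
Circular molecule, 2 cuts → 2 fragments:
  115–229 → 115 bp
  230–259 then 1–114 → 30 + 114 = 144 bp
Sorted largest to smallest: 144, 115 bp.

144, 115 bp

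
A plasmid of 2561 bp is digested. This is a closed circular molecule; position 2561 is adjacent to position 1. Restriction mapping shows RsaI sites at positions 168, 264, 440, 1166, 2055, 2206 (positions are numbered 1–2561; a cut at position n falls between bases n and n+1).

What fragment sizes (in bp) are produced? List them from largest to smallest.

Circular molecule, 6 cuts → 6 fragments:
  264 − 168 = 96 bp
  440 − 264 = 176 bp
  1166 − 440 = 726 bp
  2055 − 1166 = 889 bp
  2206 − 2055 = 151 bp
  wrap: 2561 − 2206 + 168 = 523 bp
Sorted largest to smallest: 889, 726, 523, 176, 151, 96 bp.

889, 726, 523, 176, 151, 96 bp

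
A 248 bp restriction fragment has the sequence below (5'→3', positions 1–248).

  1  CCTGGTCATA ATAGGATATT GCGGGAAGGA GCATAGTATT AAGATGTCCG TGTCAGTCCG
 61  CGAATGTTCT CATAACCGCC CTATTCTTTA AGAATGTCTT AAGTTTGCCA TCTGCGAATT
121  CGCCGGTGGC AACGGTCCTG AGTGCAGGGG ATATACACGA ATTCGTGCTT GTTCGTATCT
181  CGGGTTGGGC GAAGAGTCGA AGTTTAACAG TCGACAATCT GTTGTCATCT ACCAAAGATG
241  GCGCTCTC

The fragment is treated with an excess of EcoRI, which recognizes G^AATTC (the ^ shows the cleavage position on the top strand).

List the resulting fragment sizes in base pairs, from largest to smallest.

EcoRI sites (GAATTC) start at positions 116, 159.
EcoRI cuts after the first base of each site, so after positions 116, 159.
Linear molecule, 2 cuts → 3 fragments:
  1–116 → 116 bp
  117–159 → 43 bp
  160–248 → 89 bp
Sorted largest to smallest: 116, 89, 43 bp.

116, 89, 43 bp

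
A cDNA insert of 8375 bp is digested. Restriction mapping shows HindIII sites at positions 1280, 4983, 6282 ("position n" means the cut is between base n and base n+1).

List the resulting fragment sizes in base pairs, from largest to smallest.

Linear molecule, 3 cuts → 4 fragments:
  1280 − 0 = 1280 bp
  4983 − 1280 = 3703 bp
  6282 − 4983 = 1299 bp
  8375 − 6282 = 2093 bp
Sorted largest to smallest: 3703, 2093, 1299, 1280 bp.

3703, 2093, 1299, 1280 bp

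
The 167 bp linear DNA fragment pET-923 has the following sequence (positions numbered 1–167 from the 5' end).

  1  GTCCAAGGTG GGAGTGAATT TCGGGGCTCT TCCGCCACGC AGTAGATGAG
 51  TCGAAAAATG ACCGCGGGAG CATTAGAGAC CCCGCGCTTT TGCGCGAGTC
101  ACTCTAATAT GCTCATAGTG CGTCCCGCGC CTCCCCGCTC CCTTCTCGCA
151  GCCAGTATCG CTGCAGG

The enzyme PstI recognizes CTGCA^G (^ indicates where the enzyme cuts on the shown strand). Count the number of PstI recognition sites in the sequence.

1

CTGCAG occurs starting at position 161.
PstI cuts at 1 site.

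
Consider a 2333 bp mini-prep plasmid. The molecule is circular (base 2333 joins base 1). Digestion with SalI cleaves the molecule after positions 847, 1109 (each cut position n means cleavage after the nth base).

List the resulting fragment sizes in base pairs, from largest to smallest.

Circular molecule, 2 cuts → 2 fragments:
  1109 − 847 = 262 bp
  wrap: 2333 − 1109 + 847 = 2071 bp
Sorted largest to smallest: 2071, 262 bp.

2071, 262 bp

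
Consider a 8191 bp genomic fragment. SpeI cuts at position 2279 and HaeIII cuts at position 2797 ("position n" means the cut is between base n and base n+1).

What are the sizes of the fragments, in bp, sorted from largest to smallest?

Combined cut positions (sorted): 2279, 2797.
Linear molecule, 2 cuts → 3 fragments:
  2279 − 0 = 2279 bp
  2797 − 2279 = 518 bp
  8191 − 2797 = 5394 bp
Sorted largest to smallest: 5394, 2279, 518 bp.

5394, 2279, 518 bp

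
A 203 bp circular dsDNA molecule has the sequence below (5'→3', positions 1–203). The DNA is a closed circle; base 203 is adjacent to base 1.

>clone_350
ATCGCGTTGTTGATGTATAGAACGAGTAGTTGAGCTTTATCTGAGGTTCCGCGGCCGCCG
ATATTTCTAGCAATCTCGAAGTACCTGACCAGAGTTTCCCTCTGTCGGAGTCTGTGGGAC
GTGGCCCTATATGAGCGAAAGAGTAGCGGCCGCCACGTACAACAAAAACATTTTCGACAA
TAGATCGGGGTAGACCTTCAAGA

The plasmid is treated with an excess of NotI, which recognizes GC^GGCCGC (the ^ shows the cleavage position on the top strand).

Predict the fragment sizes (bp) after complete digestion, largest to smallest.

108, 95 bp

NotI sites (GCGGCCGC) start at positions 51, 146.
NotI cuts after base 2 of each site, so after positions 52, 147.
Circular molecule, 2 cuts → 2 fragments:
  53–147 → 95 bp
  148–203 then 1–52 → 56 + 52 = 108 bp
Sorted largest to smallest: 108, 95 bp.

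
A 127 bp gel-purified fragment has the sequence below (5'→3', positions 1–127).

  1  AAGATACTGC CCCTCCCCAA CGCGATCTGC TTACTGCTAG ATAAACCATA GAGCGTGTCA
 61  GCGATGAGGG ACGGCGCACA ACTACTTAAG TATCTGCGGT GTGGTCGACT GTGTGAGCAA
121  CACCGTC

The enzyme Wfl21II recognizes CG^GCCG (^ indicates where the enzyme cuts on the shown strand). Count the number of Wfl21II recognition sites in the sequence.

0

No occurrence of CGGCCG is present in the sequence.
Wfl21II does not cut: 0 sites.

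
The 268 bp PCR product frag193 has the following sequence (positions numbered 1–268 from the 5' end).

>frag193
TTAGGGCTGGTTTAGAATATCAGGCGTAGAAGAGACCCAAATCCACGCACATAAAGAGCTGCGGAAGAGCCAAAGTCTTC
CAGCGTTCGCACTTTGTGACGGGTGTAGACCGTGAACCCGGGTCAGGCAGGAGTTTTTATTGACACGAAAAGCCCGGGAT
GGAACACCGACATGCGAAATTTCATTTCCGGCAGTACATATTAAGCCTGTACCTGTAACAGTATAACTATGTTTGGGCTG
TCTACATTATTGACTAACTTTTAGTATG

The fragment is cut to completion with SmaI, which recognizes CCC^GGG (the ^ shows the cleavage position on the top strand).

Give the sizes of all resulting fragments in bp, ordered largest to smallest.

SmaI sites (CCCGGG) start at positions 117, 153.
SmaI cuts after base 3 of each site, so after positions 119, 155.
Linear molecule, 2 cuts → 3 fragments:
  1–119 → 119 bp
  120–155 → 36 bp
  156–268 → 113 bp
Sorted largest to smallest: 119, 113, 36 bp.

119, 113, 36 bp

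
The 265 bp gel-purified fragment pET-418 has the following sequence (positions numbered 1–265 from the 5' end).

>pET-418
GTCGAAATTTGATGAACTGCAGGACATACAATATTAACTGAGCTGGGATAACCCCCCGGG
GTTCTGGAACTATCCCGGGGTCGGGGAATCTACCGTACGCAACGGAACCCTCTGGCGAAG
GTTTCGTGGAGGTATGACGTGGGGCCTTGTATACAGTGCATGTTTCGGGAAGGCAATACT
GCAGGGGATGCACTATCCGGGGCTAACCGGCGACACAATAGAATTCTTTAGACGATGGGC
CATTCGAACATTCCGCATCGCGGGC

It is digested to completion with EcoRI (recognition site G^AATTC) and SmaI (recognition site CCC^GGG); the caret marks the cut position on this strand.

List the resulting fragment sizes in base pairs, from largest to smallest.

The EcoRI site (GAATTC) starts at position 221.
EcoRI cuts after the first base of each site, so after position 221.
SmaI sites (CCCGGG) start at positions 55, 74.
SmaI cuts after base 3 of each site, so after positions 57, 76.
Combined cut positions: 57, 76, 221.
Linear molecule, 3 cuts → 4 fragments:
  1–57 → 57 bp
  58–76 → 19 bp
  77–221 → 145 bp
  222–265 → 44 bp
Sorted largest to smallest: 145, 57, 44, 19 bp.

145, 57, 44, 19 bp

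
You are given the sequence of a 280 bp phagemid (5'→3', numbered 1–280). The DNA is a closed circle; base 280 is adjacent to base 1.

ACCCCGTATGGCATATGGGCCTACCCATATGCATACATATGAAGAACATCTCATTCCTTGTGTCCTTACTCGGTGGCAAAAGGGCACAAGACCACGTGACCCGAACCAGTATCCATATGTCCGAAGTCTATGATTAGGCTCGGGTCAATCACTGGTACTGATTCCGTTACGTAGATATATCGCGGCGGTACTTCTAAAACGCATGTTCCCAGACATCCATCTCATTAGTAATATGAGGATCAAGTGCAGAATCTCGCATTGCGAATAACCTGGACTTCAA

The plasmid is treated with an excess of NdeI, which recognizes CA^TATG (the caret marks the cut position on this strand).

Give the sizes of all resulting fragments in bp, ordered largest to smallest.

178, 78, 14, 10 bp

NdeI sites (CATATG) start at positions 12, 26, 36, 114.
NdeI cuts after base 2 of each site, so after positions 13, 27, 37, 115.
Circular molecule, 4 cuts → 4 fragments:
  14–27 → 14 bp
  28–37 → 10 bp
  38–115 → 78 bp
  116–280 then 1–13 → 165 + 13 = 178 bp
Sorted largest to smallest: 178, 78, 14, 10 bp.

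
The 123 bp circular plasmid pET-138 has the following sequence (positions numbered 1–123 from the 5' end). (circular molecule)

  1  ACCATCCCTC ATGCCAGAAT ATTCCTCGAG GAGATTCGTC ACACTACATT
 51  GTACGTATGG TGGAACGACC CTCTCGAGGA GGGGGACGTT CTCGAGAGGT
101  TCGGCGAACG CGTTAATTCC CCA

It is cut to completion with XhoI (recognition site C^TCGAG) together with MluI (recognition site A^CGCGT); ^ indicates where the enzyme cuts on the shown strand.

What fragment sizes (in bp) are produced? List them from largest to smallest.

XhoI sites (CTCGAG) start at positions 25, 73, 91.
XhoI cuts after the first base of each site, so after positions 25, 73, 91.
The MluI site (ACGCGT) starts at position 108.
MluI cuts after the first base of each site, so after position 108.
Combined cut positions: 25, 73, 91, 108.
Circular molecule, 4 cuts → 4 fragments:
  26–73 → 48 bp
  74–91 → 18 bp
  92–108 → 17 bp
  109–123 then 1–25 → 15 + 25 = 40 bp
Sorted largest to smallest: 48, 40, 18, 17 bp.

48, 40, 18, 17 bp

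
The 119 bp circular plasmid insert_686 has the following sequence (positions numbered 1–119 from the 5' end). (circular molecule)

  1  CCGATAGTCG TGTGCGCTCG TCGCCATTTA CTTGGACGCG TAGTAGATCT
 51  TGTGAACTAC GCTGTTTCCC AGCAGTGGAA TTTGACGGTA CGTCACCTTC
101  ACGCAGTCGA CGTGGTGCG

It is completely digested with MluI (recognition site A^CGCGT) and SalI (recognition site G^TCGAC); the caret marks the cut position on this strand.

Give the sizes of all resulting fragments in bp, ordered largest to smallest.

70, 49 bp

The MluI site (ACGCGT) starts at position 36.
MluI cuts after the first base of each site, so after position 36.
The SalI site (GTCGAC) starts at position 106.
SalI cuts after the first base of each site, so after position 106.
Combined cut positions: 36, 106.
Circular molecule, 2 cuts → 2 fragments:
  37–106 → 70 bp
  107–119 then 1–36 → 13 + 36 = 49 bp
Sorted largest to smallest: 70, 49 bp.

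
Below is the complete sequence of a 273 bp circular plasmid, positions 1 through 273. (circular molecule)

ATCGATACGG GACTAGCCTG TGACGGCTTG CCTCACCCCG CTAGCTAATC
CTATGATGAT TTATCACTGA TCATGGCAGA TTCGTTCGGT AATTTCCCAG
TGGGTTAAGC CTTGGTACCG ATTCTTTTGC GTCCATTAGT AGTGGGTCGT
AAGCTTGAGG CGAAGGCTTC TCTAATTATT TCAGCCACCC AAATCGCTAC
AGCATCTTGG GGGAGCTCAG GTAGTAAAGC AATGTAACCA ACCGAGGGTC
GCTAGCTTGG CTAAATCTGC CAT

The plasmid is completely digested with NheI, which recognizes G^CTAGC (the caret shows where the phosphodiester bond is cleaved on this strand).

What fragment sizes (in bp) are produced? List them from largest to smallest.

211, 62 bp

NheI sites (GCTAGC) start at positions 40, 251.
NheI cuts after the first base of each site, so after positions 40, 251.
Circular molecule, 2 cuts → 2 fragments:
  41–251 → 211 bp
  252–273 then 1–40 → 22 + 40 = 62 bp
Sorted largest to smallest: 211, 62 bp.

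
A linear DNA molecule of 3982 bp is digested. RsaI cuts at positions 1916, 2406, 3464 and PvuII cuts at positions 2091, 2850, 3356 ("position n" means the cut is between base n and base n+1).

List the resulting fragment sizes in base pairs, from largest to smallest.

Combined cut positions (sorted): 1916, 2091, 2406, 2850, 3356, 3464.
Linear molecule, 6 cuts → 7 fragments:
  1916 − 0 = 1916 bp
  2091 − 1916 = 175 bp
  2406 − 2091 = 315 bp
  2850 − 2406 = 444 bp
  3356 − 2850 = 506 bp
  3464 − 3356 = 108 bp
  3982 − 3464 = 518 bp
Sorted largest to smallest: 1916, 518, 506, 444, 315, 175, 108 bp.

1916, 518, 506, 444, 315, 175, 108 bp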